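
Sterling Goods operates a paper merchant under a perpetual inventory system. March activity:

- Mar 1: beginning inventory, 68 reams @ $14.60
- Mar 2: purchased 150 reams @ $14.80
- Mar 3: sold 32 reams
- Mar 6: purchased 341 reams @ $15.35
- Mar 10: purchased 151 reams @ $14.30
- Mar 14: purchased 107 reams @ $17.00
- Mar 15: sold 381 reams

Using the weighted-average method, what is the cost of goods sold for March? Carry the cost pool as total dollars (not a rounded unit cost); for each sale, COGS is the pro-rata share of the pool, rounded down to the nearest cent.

COGS = $6,273.40

After Mar 1: 68 on hand, pool $992.80 (≈ $14.6000 each)
After Mar 2: 218 on hand, pool $3,212.80 (≈ $14.7376 each)
Mar 3, sell 32: 32/218 × $3,212.80 → $471.60
After Mar 6: 527 on hand, pool $7,975.55 (≈ $15.1339 each)
After Mar 10: 678 on hand, pool $10,134.85 (≈ $14.9482 each)
After Mar 14: 785 on hand, pool $11,953.85 (≈ $15.2278 each)
Mar 15, sell 381: 381/785 × $11,953.85 → $5,801.80
Total COGS = $471.60 + $5,801.80 = $6,273.40
Ending inventory (cost pool remaining) = $6,152.05
Check: goods available $12,425.45 = COGS $6,273.40 + ending $6,152.05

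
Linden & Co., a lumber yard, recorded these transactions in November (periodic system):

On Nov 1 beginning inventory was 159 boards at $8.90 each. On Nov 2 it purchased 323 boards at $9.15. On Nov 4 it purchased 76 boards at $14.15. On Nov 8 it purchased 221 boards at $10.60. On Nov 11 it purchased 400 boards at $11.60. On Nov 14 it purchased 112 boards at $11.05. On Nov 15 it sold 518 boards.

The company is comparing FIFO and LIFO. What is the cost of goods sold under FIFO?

FIFO COGS: 159 @ $8.90 + 323 @ $9.15 + 36 @ $14.15 = $4,879.95
LIFO COGS: 112 @ $11.05 + 400 @ $11.60 + 6 @ $10.60 = $5,941.20

COGS = $4,879.95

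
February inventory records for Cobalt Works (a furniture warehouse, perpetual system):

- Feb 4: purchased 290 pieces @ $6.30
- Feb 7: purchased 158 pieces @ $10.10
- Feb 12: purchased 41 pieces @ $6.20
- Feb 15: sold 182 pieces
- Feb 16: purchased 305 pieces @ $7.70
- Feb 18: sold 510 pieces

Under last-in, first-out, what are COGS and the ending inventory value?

Feb 15, 182 sold [LIFO — newest first]: 41 @ $6.20 + 141 @ $10.10 = $1,678.30
Feb 18, 510 sold [LIFO — newest first]: 305 @ $7.70 + 17 @ $10.10 + 188 @ $6.30 = $3,704.60
Total COGS = $1,678.30 + $3,704.60 = $5,382.90
Ending inventory: 102 @ $6.30 = $642.60

COGS = $5,382.90; ending inventory = $642.60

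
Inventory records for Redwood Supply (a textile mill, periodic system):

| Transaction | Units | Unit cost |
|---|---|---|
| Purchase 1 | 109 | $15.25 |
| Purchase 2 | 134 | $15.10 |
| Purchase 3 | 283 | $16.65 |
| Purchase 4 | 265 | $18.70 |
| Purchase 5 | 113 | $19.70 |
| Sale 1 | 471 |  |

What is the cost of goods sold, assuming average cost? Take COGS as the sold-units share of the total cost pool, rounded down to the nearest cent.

Sale 1, sell 471: 471/904 × $15,579.20 → $8,117.03
Ending inventory (cost pool remaining) = $7,462.17

COGS = $8,117.03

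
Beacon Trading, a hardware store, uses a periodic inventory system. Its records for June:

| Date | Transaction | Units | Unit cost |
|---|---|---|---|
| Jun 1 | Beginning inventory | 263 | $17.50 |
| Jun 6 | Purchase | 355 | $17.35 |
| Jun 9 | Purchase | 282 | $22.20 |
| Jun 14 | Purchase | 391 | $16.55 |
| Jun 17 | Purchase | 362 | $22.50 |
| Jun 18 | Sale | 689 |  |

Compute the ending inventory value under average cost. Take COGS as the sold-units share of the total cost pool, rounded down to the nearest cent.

Jun 18, sell 689: 689/1653 × $31,638.20 → $13,187.36
Ending inventory (cost pool remaining) = $18,450.84
Check: goods available $31,638.20 = COGS $13,187.36 + ending $18,450.84

Ending inventory = $18,450.84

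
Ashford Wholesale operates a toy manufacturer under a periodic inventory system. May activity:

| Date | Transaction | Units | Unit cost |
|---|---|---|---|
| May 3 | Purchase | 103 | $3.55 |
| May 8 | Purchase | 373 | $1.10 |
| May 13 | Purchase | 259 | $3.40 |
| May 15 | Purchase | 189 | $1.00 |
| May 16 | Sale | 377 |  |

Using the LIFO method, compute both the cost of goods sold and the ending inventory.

COGS = $828.20; ending inventory = $1,017.35

May 16, 377 sold [LIFO — newest first]: 189 @ $1.00 + 188 @ $3.40 = $828.20
Ending inventory: 103 @ $3.55 + 373 @ $1.10 + 71 @ $3.40 = $1,017.35
Check: goods available $1,845.55 = COGS $828.20 + ending $1,017.35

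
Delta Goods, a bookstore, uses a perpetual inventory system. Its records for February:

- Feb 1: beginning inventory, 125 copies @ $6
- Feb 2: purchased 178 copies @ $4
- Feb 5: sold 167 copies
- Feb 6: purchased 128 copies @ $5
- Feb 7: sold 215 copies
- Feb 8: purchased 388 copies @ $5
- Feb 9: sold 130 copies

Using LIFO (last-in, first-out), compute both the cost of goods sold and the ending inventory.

COGS = $2,458; ending inventory = $1,584

Feb 5, 167 sold [LIFO — newest first]: 167 @ $4 = $668
Feb 7, 215 sold [LIFO — newest first]: 128 @ $5 + 11 @ $4 + 76 @ $6 = $1,140
Feb 9, 130 sold [LIFO — newest first]: 130 @ $5 = $650
Total COGS = $668 + $1,140 + $650 = $2,458
Ending inventory: 49 @ $6 + 258 @ $5 = $1,584
Check: goods available $4,042 = COGS $2,458 + ending $1,584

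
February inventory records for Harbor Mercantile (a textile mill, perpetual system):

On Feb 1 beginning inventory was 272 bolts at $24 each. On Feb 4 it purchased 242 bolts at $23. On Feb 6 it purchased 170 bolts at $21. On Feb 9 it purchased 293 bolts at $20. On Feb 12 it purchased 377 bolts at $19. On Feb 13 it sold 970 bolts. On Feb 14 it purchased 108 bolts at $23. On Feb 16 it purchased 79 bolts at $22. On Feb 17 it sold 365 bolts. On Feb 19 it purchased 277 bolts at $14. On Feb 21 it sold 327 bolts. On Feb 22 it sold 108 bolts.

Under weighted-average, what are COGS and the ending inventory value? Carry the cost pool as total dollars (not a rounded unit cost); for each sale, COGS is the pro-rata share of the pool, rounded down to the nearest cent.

After Feb 1: 272 on hand, pool $6,528.00 (≈ $24.0000 each)
After Feb 4: 514 on hand, pool $12,094.00 (≈ $23.5292 each)
After Feb 6: 684 on hand, pool $15,664.00 (≈ $22.9006 each)
After Feb 9: 977 on hand, pool $21,524.00 (≈ $22.0307 each)
After Feb 12: 1354 on hand, pool $28,687.00 (≈ $21.1869 each)
Feb 13, sell 970: 970/1354 × $28,687.00 → $20,551.24
After Feb 14: 492 on hand, pool $10,619.76 (≈ $21.5849 each)
After Feb 16: 571 on hand, pool $12,357.76 (≈ $21.6423 each)
Feb 17, sell 365: 365/571 × $12,357.76 → $7,899.44
After Feb 19: 483 on hand, pool $8,336.32 (≈ $17.2595 each)
Feb 21, sell 327: 327/483 × $8,336.32 → $5,643.84
Feb 22, sell 108: 108/156 × $2,692.48 → $1,864.02
Total COGS = $20,551.24 + $7,899.44 + $5,643.84 + $1,864.02 = $35,958.54
Ending inventory (cost pool remaining) = $828.46

COGS = $35,958.54; ending inventory = $828.46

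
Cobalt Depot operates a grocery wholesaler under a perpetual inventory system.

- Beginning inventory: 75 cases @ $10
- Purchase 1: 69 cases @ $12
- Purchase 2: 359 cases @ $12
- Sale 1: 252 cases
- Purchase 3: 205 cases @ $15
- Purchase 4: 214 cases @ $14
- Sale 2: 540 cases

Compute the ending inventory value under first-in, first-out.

Ending inventory = $1,820

Sale 1 (252) [FIFO — oldest first]: 75 @ $10 + 69 @ $12 + 108 @ $12 = $2,874
Sale 2 (540) [FIFO — oldest first]: 251 @ $12 + 205 @ $15 + 84 @ $14 = $7,263
Total COGS = $2,874 + $7,263 = $10,137
Ending inventory: 130 @ $14 = $1,820
Check: goods available $11,957 = COGS $10,137 + ending $1,820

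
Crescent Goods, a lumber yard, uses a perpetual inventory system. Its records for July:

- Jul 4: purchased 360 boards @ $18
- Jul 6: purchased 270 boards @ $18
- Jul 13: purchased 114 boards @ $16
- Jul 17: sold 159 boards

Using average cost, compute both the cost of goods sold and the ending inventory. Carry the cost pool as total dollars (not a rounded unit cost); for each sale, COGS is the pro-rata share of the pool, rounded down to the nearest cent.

After Jul 4: 360 on hand, pool $6,480.00 (≈ $18.0000 each)
After Jul 6: 630 on hand, pool $11,340.00 (≈ $18.0000 each)
After Jul 13: 744 on hand, pool $13,164.00 (≈ $17.6935 each)
Jul 17, sell 159: 159/744 × $13,164.00 → $2,813.27
Ending inventory (cost pool remaining) = $10,350.73
Check: goods available $13,164.00 = COGS $2,813.27 + ending $10,350.73

COGS = $2,813.27; ending inventory = $10,350.73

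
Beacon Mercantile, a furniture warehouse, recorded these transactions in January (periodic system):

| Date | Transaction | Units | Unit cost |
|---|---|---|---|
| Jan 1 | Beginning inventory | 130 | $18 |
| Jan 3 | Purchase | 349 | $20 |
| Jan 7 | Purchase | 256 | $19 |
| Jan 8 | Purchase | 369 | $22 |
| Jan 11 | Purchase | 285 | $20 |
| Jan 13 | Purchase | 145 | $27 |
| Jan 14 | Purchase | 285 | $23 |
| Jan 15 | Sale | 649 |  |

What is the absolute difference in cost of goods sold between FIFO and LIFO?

$2,300

FIFO COGS: 130 @ $18 + 349 @ $20 + 170 @ $19 = $12,550
LIFO COGS: 285 @ $23 + 145 @ $27 + 219 @ $20 = $14,850
Difference = |$12,550 − $14,850| = $2,300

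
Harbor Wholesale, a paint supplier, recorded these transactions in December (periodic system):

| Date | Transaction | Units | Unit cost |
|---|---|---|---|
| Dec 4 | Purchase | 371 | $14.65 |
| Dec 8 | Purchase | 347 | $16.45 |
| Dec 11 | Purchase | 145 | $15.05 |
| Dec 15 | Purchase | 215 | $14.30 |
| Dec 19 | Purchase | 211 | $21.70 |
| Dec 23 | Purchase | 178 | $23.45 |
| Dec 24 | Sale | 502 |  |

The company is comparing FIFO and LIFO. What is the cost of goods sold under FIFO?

COGS = $7,590.10

FIFO COGS: 371 @ $14.65 + 131 @ $16.45 = $7,590.10
LIFO COGS: 178 @ $23.45 + 211 @ $21.70 + 113 @ $14.30 = $10,368.70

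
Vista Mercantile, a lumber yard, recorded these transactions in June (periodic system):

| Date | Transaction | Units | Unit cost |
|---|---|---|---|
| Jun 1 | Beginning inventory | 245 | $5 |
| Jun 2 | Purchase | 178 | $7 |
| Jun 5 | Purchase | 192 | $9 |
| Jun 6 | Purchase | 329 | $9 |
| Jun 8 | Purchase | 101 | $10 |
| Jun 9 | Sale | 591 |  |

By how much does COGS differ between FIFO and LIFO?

$1,437

FIFO COGS: 245 @ $5 + 178 @ $7 + 168 @ $9 = $3,983
LIFO COGS: 101 @ $10 + 329 @ $9 + 161 @ $9 = $5,420
Difference = |$3,983 − $5,420| = $1,437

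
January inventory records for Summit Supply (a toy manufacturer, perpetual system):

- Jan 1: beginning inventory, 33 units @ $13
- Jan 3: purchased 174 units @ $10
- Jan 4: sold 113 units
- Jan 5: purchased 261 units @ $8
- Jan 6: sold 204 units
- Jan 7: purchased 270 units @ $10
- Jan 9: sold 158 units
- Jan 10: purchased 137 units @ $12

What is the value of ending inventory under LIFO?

Jan 4, 113 sold [LIFO — newest first]: 113 @ $10 = $1,130
Jan 6, 204 sold [LIFO — newest first]: 204 @ $8 = $1,632
Jan 9, 158 sold [LIFO — newest first]: 158 @ $10 = $1,580
Total COGS = $1,130 + $1,632 + $1,580 = $4,342
Ending inventory: 33 @ $13 + 61 @ $10 + 57 @ $8 + 112 @ $10 + 137 @ $12 = $4,259

Ending inventory = $4,259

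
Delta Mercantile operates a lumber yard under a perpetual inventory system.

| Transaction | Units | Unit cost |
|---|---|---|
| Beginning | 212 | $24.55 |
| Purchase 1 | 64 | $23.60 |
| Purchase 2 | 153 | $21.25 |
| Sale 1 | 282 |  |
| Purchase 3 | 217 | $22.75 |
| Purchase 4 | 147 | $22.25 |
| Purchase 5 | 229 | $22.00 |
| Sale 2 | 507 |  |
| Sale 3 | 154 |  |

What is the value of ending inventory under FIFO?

Sale 1 (282) [FIFO — oldest first]: 212 @ $24.55 + 64 @ $23.60 + 6 @ $21.25 = $6,842.50
Sale 2 (507) [FIFO — oldest first]: 147 @ $21.25 + 217 @ $22.75 + 143 @ $22.25 = $11,242.25
Sale 3 (154) [FIFO — oldest first]: 4 @ $22.25 + 150 @ $22.00 = $3,389.00
Total COGS = $6,842.50 + $11,242.25 + $3,389.00 = $21,473.75
Ending inventory: 79 @ $22.00 = $1,738.00

Ending inventory = $1,738.00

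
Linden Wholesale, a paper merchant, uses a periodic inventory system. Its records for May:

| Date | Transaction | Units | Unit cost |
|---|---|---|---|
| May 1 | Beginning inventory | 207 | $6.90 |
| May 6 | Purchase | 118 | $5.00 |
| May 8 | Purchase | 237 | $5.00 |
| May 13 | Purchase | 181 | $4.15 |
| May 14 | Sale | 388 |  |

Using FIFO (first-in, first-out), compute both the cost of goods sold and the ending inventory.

COGS = $2,333.30; ending inventory = $1,621.15

May 14, 388 sold [FIFO — oldest first]: 207 @ $6.90 + 118 @ $5.00 + 63 @ $5.00 = $2,333.30
Ending inventory: 174 @ $5.00 + 181 @ $4.15 = $1,621.15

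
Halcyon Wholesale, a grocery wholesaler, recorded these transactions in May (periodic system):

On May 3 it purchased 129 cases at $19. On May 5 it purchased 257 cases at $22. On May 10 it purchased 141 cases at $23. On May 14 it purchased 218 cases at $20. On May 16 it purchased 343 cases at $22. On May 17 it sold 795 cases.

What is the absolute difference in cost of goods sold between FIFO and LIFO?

$387

FIFO COGS: 129 @ $19 + 257 @ $22 + 141 @ $23 + 218 @ $20 + 50 @ $22 = $16,808
LIFO COGS: 343 @ $22 + 218 @ $20 + 141 @ $23 + 93 @ $22 = $17,195
Difference = |$16,808 − $17,195| = $387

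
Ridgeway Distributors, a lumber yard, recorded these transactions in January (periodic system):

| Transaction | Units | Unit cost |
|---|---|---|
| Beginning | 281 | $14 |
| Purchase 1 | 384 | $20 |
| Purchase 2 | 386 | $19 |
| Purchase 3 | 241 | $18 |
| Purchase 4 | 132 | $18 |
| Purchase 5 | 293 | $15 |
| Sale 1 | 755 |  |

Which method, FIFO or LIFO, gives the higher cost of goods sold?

FIFO COGS: 281 @ $14 + 384 @ $20 + 90 @ $19 = $13,324
LIFO COGS: 293 @ $15 + 132 @ $18 + 241 @ $18 + 89 @ $19 = $12,800

FIFO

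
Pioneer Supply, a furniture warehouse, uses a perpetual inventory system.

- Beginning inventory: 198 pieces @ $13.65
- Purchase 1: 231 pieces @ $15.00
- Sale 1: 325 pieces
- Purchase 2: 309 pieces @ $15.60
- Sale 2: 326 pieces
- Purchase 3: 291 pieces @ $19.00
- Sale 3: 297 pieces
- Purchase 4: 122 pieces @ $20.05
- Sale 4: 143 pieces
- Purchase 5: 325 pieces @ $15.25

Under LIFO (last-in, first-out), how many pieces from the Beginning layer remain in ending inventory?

Sale 1 (325) [LIFO — newest first]: 231 @ $15.00 + 94 @ $13.65 = $4,748.10
Sale 2 (326) [LIFO — newest first]: 309 @ $15.60 + 17 @ $13.65 = $5,052.45
Sale 3 (297) [LIFO — newest first]: 291 @ $19.00 + 6 @ $13.65 = $5,610.90
Sale 4 (143) [LIFO — newest first]: 122 @ $20.05 + 21 @ $13.65 = $2,732.75
Total COGS = $4,748.10 + $5,052.45 + $5,610.90 + $2,732.75 = $18,144.20
Ending inventory: 60 @ $13.65 + 325 @ $15.25 = $5,775.25

60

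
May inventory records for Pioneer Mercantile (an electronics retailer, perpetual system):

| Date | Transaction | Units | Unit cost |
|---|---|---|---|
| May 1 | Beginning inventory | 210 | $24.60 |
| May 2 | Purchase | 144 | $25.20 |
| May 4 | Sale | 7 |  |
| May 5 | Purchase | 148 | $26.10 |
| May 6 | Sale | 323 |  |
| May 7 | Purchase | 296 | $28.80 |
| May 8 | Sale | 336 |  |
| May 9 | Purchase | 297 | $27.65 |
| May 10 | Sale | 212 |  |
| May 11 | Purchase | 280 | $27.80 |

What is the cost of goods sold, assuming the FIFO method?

May 4, 7 sold [FIFO — oldest first]: 7 @ $24.60 = $172.20
May 6, 323 sold [FIFO — oldest first]: 203 @ $24.60 + 120 @ $25.20 = $8,017.80
May 8, 336 sold [FIFO — oldest first]: 24 @ $25.20 + 148 @ $26.10 + 164 @ $28.80 = $9,190.80
May 10, 212 sold [FIFO — oldest first]: 132 @ $28.80 + 80 @ $27.65 = $6,013.60
Total COGS = $172.20 + $8,017.80 + $9,190.80 + $6,013.60 = $23,394.40
Ending inventory: 217 @ $27.65 + 280 @ $27.80 = $13,784.05
Check: goods available $37,178.45 = COGS $23,394.40 + ending $13,784.05

COGS = $23,394.40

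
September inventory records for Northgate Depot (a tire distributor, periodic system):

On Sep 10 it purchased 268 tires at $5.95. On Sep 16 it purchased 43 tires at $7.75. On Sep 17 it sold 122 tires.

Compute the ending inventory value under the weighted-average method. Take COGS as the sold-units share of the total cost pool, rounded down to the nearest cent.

Sep 17, sell 122: 122/311 × $1,927.85 → $756.26
Ending inventory (cost pool remaining) = $1,171.59

Ending inventory = $1,171.59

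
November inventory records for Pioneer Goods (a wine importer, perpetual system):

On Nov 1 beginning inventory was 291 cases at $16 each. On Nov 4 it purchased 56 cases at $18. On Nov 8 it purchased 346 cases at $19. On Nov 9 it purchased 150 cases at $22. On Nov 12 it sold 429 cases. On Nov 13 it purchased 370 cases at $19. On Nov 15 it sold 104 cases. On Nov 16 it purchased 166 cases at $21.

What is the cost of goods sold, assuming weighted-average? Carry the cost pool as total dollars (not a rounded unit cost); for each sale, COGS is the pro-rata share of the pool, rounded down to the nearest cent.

COGS = $9,852.02

After Nov 1: 291 on hand, pool $4,656.00 (≈ $16.0000 each)
After Nov 4: 347 on hand, pool $5,664.00 (≈ $16.3228 each)
After Nov 8: 693 on hand, pool $12,238.00 (≈ $17.6595 each)
After Nov 9: 843 on hand, pool $15,538.00 (≈ $18.4318 each)
Nov 12, sell 429: 429/843 × $15,538.00 → $7,907.23
After Nov 13: 784 on hand, pool $14,660.77 (≈ $18.7000 each)
Nov 15, sell 104: 104/784 × $14,660.77 → $1,944.79
After Nov 16: 846 on hand, pool $16,201.98 (≈ $19.1513 each)
Total COGS = $7,907.23 + $1,944.79 = $9,852.02
Ending inventory (cost pool remaining) = $16,201.98
Check: goods available $26,054.00 = COGS $9,852.02 + ending $16,201.98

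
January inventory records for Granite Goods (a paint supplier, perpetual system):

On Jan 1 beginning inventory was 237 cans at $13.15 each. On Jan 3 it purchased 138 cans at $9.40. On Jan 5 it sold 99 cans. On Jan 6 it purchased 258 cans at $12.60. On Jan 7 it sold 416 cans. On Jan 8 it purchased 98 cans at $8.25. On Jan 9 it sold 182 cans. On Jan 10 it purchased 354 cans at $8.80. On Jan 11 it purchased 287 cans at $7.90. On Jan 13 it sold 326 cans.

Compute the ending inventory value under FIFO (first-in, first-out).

Ending inventory = $2,812.90

Jan 5, 99 sold [FIFO — oldest first]: 99 @ $13.15 = $1,301.85
Jan 7, 416 sold [FIFO — oldest first]: 138 @ $13.15 + 138 @ $9.40 + 140 @ $12.60 = $4,875.90
Jan 9, 182 sold [FIFO — oldest first]: 118 @ $12.60 + 64 @ $8.25 = $2,014.80
Jan 13, 326 sold [FIFO — oldest first]: 34 @ $8.25 + 292 @ $8.80 = $2,850.10
Total COGS = $1,301.85 + $4,875.90 + $2,014.80 + $2,850.10 = $11,042.65
Ending inventory: 62 @ $8.80 + 287 @ $7.90 = $2,812.90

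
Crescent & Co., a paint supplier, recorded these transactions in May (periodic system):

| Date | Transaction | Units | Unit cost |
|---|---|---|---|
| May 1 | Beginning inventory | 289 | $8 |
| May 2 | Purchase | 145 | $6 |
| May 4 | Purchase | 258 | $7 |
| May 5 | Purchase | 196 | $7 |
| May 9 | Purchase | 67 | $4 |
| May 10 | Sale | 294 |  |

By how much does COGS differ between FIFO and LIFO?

$485

FIFO COGS: 289 @ $8 + 5 @ $6 = $2,342
LIFO COGS: 67 @ $4 + 196 @ $7 + 31 @ $7 = $1,857
Difference = |$2,342 − $1,857| = $485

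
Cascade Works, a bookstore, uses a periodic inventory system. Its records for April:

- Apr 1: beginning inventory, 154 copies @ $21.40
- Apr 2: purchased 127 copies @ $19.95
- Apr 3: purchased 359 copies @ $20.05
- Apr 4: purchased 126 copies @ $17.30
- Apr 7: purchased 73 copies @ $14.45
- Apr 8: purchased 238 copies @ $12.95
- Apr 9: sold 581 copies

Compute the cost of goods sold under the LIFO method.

Apr 9, 581 sold [LIFO — newest first]: 238 @ $12.95 + 73 @ $14.45 + 126 @ $17.30 + 144 @ $20.05 = $9,203.95
Ending inventory: 154 @ $21.40 + 127 @ $19.95 + 215 @ $20.05 = $10,140.00

COGS = $9,203.95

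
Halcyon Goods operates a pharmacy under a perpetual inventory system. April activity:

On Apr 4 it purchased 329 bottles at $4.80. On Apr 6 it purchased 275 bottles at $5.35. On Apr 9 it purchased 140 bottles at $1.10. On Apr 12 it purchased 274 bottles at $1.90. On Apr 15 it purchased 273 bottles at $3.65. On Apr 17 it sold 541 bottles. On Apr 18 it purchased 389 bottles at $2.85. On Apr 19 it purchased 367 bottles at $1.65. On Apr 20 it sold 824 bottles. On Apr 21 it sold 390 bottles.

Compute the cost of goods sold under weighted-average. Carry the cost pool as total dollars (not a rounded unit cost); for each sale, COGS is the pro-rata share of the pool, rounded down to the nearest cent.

After Apr 4: 329 on hand, pool $1,579.20 (≈ $4.8000 each)
After Apr 6: 604 on hand, pool $3,050.45 (≈ $5.0504 each)
After Apr 9: 744 on hand, pool $3,204.45 (≈ $4.3071 each)
After Apr 12: 1018 on hand, pool $3,725.05 (≈ $3.6592 each)
After Apr 15: 1291 on hand, pool $4,721.50 (≈ $3.6572 each)
Apr 17, sell 541: 541/1291 × $4,721.50 → $1,978.56
After Apr 18: 1139 on hand, pool $3,851.59 (≈ $3.3816 each)
After Apr 19: 1506 on hand, pool $4,457.14 (≈ $2.9596 each)
Apr 20, sell 824: 824/1506 × $4,457.14 → $2,438.70
Apr 21, sell 390: 390/682 × $2,018.44 → $1,154.23
Total COGS = $1,978.56 + $2,438.70 + $1,154.23 = $5,571.49
Ending inventory (cost pool remaining) = $864.21

COGS = $5,571.49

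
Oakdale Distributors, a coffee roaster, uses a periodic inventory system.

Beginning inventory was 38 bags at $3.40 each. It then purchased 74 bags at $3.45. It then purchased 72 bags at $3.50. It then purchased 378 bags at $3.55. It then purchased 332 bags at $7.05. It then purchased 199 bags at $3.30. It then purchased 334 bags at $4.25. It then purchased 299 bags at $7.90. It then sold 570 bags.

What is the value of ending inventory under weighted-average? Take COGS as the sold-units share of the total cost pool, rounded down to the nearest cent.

Ending inventory = $5,865.27

Sale 1, sell 570: 570/1726 × $8,757.30 → $2,892.03
Ending inventory (cost pool remaining) = $5,865.27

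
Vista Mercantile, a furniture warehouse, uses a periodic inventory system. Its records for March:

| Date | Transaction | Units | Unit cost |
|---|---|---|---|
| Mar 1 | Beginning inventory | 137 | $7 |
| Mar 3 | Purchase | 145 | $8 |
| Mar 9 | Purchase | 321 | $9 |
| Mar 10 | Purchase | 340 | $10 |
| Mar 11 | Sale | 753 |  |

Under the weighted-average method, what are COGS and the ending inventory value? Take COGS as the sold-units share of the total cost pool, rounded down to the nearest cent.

Mar 11, sell 753: 753/943 × $8,408.00 → $6,713.91
Ending inventory (cost pool remaining) = $1,694.09

COGS = $6,713.91; ending inventory = $1,694.09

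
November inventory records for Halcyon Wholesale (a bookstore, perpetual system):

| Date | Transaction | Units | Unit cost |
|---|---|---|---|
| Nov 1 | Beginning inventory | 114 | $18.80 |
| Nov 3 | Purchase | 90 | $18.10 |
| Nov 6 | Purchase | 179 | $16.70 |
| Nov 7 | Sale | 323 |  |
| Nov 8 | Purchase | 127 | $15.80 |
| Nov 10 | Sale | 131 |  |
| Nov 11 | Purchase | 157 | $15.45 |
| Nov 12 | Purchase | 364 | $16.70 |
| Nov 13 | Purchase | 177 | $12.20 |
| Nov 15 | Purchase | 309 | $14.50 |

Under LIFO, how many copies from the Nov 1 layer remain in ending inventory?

Nov 7, 323 sold [LIFO — newest first]: 179 @ $16.70 + 90 @ $18.10 + 54 @ $18.80 = $5,633.50
Nov 10, 131 sold [LIFO — newest first]: 127 @ $15.80 + 4 @ $18.80 = $2,081.80
Total COGS = $5,633.50 + $2,081.80 = $7,715.30
Ending inventory: 56 @ $18.80 + 157 @ $15.45 + 364 @ $16.70 + 177 @ $12.20 + 309 @ $14.50 = $16,197.15
Check: goods available $23,912.45 = COGS $7,715.30 + ending $16,197.15

56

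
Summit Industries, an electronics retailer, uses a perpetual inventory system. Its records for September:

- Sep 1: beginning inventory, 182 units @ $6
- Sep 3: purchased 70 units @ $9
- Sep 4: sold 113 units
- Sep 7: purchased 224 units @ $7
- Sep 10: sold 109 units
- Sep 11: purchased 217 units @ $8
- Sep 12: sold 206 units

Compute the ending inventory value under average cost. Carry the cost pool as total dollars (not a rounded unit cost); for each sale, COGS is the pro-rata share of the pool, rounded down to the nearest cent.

Ending inventory = $1,967.98

After Sep 1: 182 on hand, pool $1,092.00 (≈ $6.0000 each)
After Sep 3: 252 on hand, pool $1,722.00 (≈ $6.8333 each)
Sep 4, sell 113: 113/252 × $1,722.00 → $772.16
After Sep 7: 363 on hand, pool $2,517.84 (≈ $6.9362 each)
Sep 10, sell 109: 109/363 × $2,517.84 → $756.04
After Sep 11: 471 on hand, pool $3,497.80 (≈ $7.4263 each)
Sep 12, sell 206: 206/471 × $3,497.80 → $1,529.82
Total COGS = $772.16 + $756.04 + $1,529.82 = $3,058.02
Ending inventory (cost pool remaining) = $1,967.98
Check: goods available $5,026.00 = COGS $3,058.02 + ending $1,967.98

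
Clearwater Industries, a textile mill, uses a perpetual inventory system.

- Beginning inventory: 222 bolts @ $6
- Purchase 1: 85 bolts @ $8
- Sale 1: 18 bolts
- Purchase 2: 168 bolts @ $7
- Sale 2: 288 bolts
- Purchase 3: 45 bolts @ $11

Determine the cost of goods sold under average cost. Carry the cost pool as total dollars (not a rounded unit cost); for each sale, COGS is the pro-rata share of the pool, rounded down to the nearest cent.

COGS = $2,052.68

After Beginning: 222 on hand, pool $1,332.00 (≈ $6.0000 each)
After Purchase 1: 307 on hand, pool $2,012.00 (≈ $6.5537 each)
Sale 1, sell 18: 18/307 × $2,012.00 → $117.96
After Purchase 2: 457 on hand, pool $3,070.04 (≈ $6.7178 each)
Sale 2, sell 288: 288/457 × $3,070.04 → $1,934.72
After Purchase 3: 214 on hand, pool $1,630.32 (≈ $7.6183 each)
Total COGS = $117.96 + $1,934.72 = $2,052.68
Ending inventory (cost pool remaining) = $1,630.32
Check: goods available $3,683.00 = COGS $2,052.68 + ending $1,630.32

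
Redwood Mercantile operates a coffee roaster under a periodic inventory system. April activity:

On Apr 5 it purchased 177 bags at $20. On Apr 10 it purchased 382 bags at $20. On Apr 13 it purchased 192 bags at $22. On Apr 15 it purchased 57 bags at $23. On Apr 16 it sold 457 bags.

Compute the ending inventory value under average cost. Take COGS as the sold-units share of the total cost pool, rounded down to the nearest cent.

Ending inventory = $7,261.10

Apr 16, sell 457: 457/808 × $16,715.00 → $9,453.90
Ending inventory (cost pool remaining) = $7,261.10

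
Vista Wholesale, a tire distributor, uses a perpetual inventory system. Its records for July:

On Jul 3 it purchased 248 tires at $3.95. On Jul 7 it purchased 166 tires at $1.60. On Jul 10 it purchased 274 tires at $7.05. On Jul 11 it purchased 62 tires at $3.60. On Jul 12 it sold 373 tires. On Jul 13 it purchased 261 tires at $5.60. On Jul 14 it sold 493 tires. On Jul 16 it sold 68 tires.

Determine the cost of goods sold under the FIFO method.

COGS = $4,430.50

Jul 12, 373 sold [FIFO — oldest first]: 248 @ $3.95 + 125 @ $1.60 = $1,179.60
Jul 14, 493 sold [FIFO — oldest first]: 41 @ $1.60 + 274 @ $7.05 + 62 @ $3.60 + 116 @ $5.60 = $2,870.10
Jul 16, 68 sold [FIFO — oldest first]: 68 @ $5.60 = $380.80
Total COGS = $1,179.60 + $2,870.10 + $380.80 = $4,430.50
Ending inventory: 77 @ $5.60 = $431.20
Check: goods available $4,861.70 = COGS $4,430.50 + ending $431.20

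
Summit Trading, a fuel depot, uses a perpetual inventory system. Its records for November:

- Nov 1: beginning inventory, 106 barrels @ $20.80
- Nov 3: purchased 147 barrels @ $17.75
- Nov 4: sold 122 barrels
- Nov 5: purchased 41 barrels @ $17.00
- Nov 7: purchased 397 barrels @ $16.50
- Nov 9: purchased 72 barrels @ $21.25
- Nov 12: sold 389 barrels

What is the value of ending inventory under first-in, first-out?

Nov 4, 122 sold [FIFO — oldest first]: 106 @ $20.80 + 16 @ $17.75 = $2,488.80
Nov 12, 389 sold [FIFO — oldest first]: 131 @ $17.75 + 41 @ $17.00 + 217 @ $16.50 = $6,602.75
Total COGS = $2,488.80 + $6,602.75 = $9,091.55
Ending inventory: 180 @ $16.50 + 72 @ $21.25 = $4,500.00

Ending inventory = $4,500.00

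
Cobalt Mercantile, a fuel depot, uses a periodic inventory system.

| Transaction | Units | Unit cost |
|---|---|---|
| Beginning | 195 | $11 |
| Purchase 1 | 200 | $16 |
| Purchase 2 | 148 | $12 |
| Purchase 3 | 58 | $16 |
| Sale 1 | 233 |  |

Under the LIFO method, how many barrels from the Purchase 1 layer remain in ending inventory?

173

Sale 1 (233) [LIFO — newest first]: 58 @ $16 + 148 @ $12 + 27 @ $16 = $3,136
Ending inventory: 195 @ $11 + 173 @ $16 = $4,913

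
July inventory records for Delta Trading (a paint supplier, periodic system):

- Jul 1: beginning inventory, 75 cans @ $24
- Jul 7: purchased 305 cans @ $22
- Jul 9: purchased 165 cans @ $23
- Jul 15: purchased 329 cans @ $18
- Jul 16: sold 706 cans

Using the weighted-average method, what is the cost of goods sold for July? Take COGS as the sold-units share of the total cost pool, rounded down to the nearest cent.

COGS = $14,723.41

Jul 16, sell 706: 706/874 × $18,227.00 → $14,723.41
Ending inventory (cost pool remaining) = $3,503.59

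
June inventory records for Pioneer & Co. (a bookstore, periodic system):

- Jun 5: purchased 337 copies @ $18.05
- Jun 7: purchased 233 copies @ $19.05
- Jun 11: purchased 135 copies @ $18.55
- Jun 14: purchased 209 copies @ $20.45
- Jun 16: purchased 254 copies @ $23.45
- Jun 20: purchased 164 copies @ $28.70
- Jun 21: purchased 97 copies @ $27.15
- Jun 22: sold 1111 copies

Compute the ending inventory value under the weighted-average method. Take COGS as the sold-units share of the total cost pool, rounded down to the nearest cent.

Ending inventory = $6,808.73

Jun 22, sell 1111: 1111/1429 × $30,596.45 → $23,787.72
Ending inventory (cost pool remaining) = $6,808.73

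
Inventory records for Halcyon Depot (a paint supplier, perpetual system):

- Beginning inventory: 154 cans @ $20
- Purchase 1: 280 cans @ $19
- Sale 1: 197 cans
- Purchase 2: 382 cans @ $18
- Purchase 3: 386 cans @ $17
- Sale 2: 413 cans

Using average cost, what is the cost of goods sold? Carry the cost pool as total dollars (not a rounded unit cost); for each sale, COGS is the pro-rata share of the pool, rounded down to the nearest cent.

COGS = $11,220.22

After Beginning: 154 on hand, pool $3,080.00 (≈ $20.0000 each)
After Purchase 1: 434 on hand, pool $8,400.00 (≈ $19.3548 each)
Sale 1, sell 197: 197/434 × $8,400.00 → $3,812.90
After Purchase 2: 619 on hand, pool $11,463.10 (≈ $18.5187 each)
After Purchase 3: 1005 on hand, pool $18,025.10 (≈ $17.9354 each)
Sale 2, sell 413: 413/1005 × $18,025.10 → $7,407.32
Total COGS = $3,812.90 + $7,407.32 = $11,220.22
Ending inventory (cost pool remaining) = $10,617.78
Check: goods available $21,838.00 = COGS $11,220.22 + ending $10,617.78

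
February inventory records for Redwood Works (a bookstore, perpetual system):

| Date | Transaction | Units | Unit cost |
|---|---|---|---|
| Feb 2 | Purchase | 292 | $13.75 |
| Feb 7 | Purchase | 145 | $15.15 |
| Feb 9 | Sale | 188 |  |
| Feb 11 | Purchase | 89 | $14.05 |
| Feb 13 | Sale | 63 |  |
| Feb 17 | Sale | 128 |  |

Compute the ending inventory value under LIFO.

Feb 9, 188 sold [LIFO — newest first]: 145 @ $15.15 + 43 @ $13.75 = $2,788.00
Feb 13, 63 sold [LIFO — newest first]: 63 @ $14.05 = $885.15
Feb 17, 128 sold [LIFO — newest first]: 26 @ $14.05 + 102 @ $13.75 = $1,767.80
Total COGS = $2,788.00 + $885.15 + $1,767.80 = $5,440.95
Ending inventory: 147 @ $13.75 = $2,021.25
Check: goods available $7,462.20 = COGS $5,440.95 + ending $2,021.25

Ending inventory = $2,021.25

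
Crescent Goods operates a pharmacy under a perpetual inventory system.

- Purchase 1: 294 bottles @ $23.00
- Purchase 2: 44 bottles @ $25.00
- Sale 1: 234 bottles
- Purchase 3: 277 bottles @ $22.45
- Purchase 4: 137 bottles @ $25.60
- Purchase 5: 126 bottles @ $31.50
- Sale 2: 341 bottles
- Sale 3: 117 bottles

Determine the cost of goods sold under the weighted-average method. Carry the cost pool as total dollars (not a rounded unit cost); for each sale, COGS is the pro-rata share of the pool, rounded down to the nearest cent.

COGS = $16,902.82

After Purchase 1: 294 on hand, pool $6,762.00 (≈ $23.0000 each)
After Purchase 2: 338 on hand, pool $7,862.00 (≈ $23.2604 each)
Sale 1, sell 234: 234/338 × $7,862.00 → $5,442.92
After Purchase 3: 381 on hand, pool $8,637.73 (≈ $22.6712 each)
After Purchase 4: 518 on hand, pool $12,144.93 (≈ $23.4458 each)
After Purchase 5: 644 on hand, pool $16,113.93 (≈ $25.0216 each)
Sale 2, sell 341: 341/644 × $16,113.93 → $8,532.37
Sale 3, sell 117: 117/303 × $7,581.56 → $2,927.53
Total COGS = $5,442.92 + $8,532.37 + $2,927.53 = $16,902.82
Ending inventory (cost pool remaining) = $4,654.03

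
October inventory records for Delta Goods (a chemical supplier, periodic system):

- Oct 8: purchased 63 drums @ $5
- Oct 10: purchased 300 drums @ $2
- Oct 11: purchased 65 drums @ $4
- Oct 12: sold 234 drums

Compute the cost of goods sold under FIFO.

COGS = $657

Oct 12, 234 sold [FIFO — oldest first]: 63 @ $5 + 171 @ $2 = $657
Ending inventory: 129 @ $2 + 65 @ $4 = $518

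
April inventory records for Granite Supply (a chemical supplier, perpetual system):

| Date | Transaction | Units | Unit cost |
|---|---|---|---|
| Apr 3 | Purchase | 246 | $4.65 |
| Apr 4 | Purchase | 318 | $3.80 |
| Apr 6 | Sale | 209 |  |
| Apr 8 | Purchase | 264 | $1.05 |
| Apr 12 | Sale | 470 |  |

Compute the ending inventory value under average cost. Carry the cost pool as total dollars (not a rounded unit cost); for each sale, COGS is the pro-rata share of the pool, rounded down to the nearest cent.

After Apr 3: 246 on hand, pool $1,143.90 (≈ $4.6500 each)
After Apr 4: 564 on hand, pool $2,352.30 (≈ $4.1707 each)
Apr 6, sell 209: 209/564 × $2,352.30 → $871.68
After Apr 8: 619 on hand, pool $1,757.82 (≈ $2.8398 each)
Apr 12, sell 470: 470/619 × $1,757.82 → $1,334.69
Total COGS = $871.68 + $1,334.69 = $2,206.37
Ending inventory (cost pool remaining) = $423.13

Ending inventory = $423.13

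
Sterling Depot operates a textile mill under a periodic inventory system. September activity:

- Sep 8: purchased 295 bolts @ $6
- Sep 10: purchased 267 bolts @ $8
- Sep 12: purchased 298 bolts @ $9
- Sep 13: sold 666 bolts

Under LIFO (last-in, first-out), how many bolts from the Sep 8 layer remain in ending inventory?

194

Sep 13, 666 sold [LIFO — newest first]: 298 @ $9 + 267 @ $8 + 101 @ $6 = $5,424
Ending inventory: 194 @ $6 = $1,164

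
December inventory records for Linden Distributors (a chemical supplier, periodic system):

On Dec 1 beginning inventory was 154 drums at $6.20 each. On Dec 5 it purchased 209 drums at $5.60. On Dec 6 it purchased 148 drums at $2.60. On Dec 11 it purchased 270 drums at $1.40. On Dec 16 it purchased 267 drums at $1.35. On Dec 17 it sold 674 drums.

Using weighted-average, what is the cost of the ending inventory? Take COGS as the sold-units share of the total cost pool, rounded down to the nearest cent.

Dec 17, sell 674: 674/1048 × $3,248.45 → $2,089.17
Ending inventory (cost pool remaining) = $1,159.28
Check: goods available $3,248.45 = COGS $2,089.17 + ending $1,159.28

Ending inventory = $1,159.28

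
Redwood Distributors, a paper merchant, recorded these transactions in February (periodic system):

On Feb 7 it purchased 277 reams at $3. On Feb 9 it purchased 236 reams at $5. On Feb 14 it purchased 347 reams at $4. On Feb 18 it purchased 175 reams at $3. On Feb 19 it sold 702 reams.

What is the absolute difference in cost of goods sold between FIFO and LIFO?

FIFO COGS: 277 @ $3 + 236 @ $5 + 189 @ $4 = $2,767
LIFO COGS: 175 @ $3 + 347 @ $4 + 180 @ $5 = $2,813
Difference = |$2,767 − $2,813| = $46

$46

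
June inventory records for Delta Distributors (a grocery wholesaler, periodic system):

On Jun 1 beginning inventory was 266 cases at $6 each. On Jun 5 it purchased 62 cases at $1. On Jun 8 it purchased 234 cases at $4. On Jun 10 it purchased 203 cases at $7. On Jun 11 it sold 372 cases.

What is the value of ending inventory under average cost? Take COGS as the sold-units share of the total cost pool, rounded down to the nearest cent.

Jun 11, sell 372: 372/765 × $4,015.00 → $1,952.39
Ending inventory (cost pool remaining) = $2,062.61

Ending inventory = $2,062.61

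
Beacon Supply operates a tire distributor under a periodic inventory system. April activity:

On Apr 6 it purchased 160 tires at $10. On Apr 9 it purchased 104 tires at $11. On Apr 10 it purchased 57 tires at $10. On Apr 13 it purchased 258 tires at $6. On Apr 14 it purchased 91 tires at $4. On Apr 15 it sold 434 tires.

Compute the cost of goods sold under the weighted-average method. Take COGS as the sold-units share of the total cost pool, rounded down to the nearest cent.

COGS = $3,385.20

Apr 15, sell 434: 434/670 × $5,226.00 → $3,385.20
Ending inventory (cost pool remaining) = $1,840.80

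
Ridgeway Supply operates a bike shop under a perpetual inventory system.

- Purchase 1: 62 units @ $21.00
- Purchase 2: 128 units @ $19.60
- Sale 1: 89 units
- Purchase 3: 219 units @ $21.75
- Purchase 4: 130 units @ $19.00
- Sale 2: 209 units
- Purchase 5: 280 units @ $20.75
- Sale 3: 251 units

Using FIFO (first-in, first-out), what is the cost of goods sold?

COGS = $11,251.55

Sale 1 (89) [FIFO — oldest first]: 62 @ $21.00 + 27 @ $19.60 = $1,831.20
Sale 2 (209) [FIFO — oldest first]: 101 @ $19.60 + 108 @ $21.75 = $4,328.60
Sale 3 (251) [FIFO — oldest first]: 111 @ $21.75 + 130 @ $19.00 + 10 @ $20.75 = $5,091.75
Total COGS = $1,831.20 + $4,328.60 + $5,091.75 = $11,251.55
Ending inventory: 270 @ $20.75 = $5,602.50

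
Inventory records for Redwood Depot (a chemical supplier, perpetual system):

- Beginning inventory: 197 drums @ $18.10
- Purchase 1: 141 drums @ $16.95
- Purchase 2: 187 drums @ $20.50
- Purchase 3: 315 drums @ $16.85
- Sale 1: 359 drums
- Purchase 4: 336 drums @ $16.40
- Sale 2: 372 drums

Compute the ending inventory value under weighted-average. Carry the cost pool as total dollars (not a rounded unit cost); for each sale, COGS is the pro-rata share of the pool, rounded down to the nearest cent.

After Beginning: 197 on hand, pool $3,565.70 (≈ $18.1000 each)
After Purchase 1: 338 on hand, pool $5,955.65 (≈ $17.6203 each)
After Purchase 2: 525 on hand, pool $9,789.15 (≈ $18.6460 each)
After Purchase 3: 840 on hand, pool $15,096.90 (≈ $17.9725 each)
Sale 1, sell 359: 359/840 × $15,096.90 → $6,452.12
After Purchase 4: 817 on hand, pool $14,155.18 (≈ $17.3258 each)
Sale 2, sell 372: 372/817 × $14,155.18 → $6,445.19
Total COGS = $6,452.12 + $6,445.19 = $12,897.31
Ending inventory (cost pool remaining) = $7,709.99

Ending inventory = $7,709.99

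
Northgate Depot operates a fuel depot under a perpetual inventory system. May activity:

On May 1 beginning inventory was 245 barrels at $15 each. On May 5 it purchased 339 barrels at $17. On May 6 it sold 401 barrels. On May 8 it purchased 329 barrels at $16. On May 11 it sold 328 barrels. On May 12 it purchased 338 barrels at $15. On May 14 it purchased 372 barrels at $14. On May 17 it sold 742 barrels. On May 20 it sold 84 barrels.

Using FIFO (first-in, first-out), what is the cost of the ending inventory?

May 6, 401 sold [FIFO — oldest first]: 245 @ $15 + 156 @ $17 = $6,327
May 11, 328 sold [FIFO — oldest first]: 183 @ $17 + 145 @ $16 = $5,431
May 17, 742 sold [FIFO — oldest first]: 184 @ $16 + 338 @ $15 + 220 @ $14 = $11,094
May 20, 84 sold [FIFO — oldest first]: 84 @ $14 = $1,176
Total COGS = $6,327 + $5,431 + $11,094 + $1,176 = $24,028
Ending inventory: 68 @ $14 = $952

Ending inventory = $952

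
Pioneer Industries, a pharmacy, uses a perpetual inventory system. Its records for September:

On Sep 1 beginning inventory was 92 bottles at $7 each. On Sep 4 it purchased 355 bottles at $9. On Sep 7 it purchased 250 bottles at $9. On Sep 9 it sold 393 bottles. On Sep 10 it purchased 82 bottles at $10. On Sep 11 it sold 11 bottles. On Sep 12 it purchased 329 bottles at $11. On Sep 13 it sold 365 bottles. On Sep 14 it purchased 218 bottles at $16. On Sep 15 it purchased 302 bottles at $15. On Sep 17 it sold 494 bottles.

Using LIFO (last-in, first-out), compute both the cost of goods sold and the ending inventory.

COGS = $15,228; ending inventory = $3,318

Sep 9, 393 sold [LIFO — newest first]: 250 @ $9 + 143 @ $9 = $3,537
Sep 11, 11 sold [LIFO — newest first]: 11 @ $10 = $110
Sep 13, 365 sold [LIFO — newest first]: 329 @ $11 + 36 @ $10 = $3,979
Sep 17, 494 sold [LIFO — newest first]: 302 @ $15 + 192 @ $16 = $7,602
Total COGS = $3,537 + $110 + $3,979 + $7,602 = $15,228
Ending inventory: 92 @ $7 + 212 @ $9 + 35 @ $10 + 26 @ $16 = $3,318
Check: goods available $18,546 = COGS $15,228 + ending $3,318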